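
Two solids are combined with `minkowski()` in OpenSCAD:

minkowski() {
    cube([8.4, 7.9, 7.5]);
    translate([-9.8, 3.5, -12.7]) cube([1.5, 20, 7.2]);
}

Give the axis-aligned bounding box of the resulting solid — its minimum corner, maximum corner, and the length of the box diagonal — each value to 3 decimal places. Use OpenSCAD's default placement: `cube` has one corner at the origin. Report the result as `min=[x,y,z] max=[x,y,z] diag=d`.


A = translate([-9.8, 3.5, -12.7]) cube([1.5, 20, 7.2]) → bbox [-9.8,3.5,-12.7] .. [-8.3,23.5,-5.5]
B = cube([8.4, 7.9, 7.5]) → bbox [0,0,0] .. [8.4,7.9,7.5]
lo = A.lo+B.lo = [-9.8+0, 3.5+0, -12.7+0] = [-9.800,3.500,-12.700]
hi = A.hi+B.hi = [-8.3+8.4, 23.5+7.9, -5.5+7.5] = [0.100,31.400,2.000]
diag = √(9.9²+27.9²+14.7²) = √1092.51 = 33.053

min=[-9.800,3.500,-12.700] max=[0.100,31.400,2.000] diag=33.053


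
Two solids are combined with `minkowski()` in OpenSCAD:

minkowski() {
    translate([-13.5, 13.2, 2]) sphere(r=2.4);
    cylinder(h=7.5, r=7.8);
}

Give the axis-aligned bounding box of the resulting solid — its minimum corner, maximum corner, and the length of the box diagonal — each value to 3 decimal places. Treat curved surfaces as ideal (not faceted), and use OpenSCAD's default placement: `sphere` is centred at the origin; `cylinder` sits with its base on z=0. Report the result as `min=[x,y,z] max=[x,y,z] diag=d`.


A = translate([-13.5, 13.2, 2]) sphere(r=2.4) → bbox [-15.9,10.8,-0.4] .. [-11.1,15.6,4.4]
B = cylinder(h=7.5, r=7.8) → bbox [-7.8,-7.8,0] .. [7.8,7.8,7.5]
lo = A.lo+B.lo = [-15.9-7.8, 10.8-7.8, -0.4+0] = [-23.700,3.000,-0.400]
hi = A.hi+B.hi = [-11.1+7.8, 15.6+7.8, 4.4+7.5] = [-3.300,23.400,11.900]
diag = √(20.4²+20.4²+12.3²) = √983.61 = 31.363

min=[-23.700,3.000,-0.400] max=[-3.300,23.400,11.900] diag=31.363


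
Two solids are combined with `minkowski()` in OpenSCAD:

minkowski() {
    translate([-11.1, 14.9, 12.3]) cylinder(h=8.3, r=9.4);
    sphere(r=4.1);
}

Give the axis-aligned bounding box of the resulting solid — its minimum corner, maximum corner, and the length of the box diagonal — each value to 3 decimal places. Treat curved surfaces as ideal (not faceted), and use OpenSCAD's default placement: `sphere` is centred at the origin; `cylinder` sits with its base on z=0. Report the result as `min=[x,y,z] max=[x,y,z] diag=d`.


min=[-24.600,1.400,8.200] max=[2.400,28.400,24.700] diag=41.596

A = translate([-11.1, 14.9, 12.3]) cylinder(h=8.3, r=9.4) → bbox [-20.5,5.5,12.3] .. [-1.7,24.3,20.6]
B = sphere(r=4.1) → bbox [-4.1,-4.1,-4.1] .. [4.1,4.1,4.1]
lo = A.lo+B.lo = [-20.5-4.1, 5.5-4.1, 12.3-4.1] = [-24.600,1.400,8.200]
hi = A.hi+B.hi = [-1.7+4.1, 24.3+4.1, 20.6+4.1] = [2.400,28.400,24.700]
diag = √(27²+27²+16.5²) = √1730.25 = 41.596


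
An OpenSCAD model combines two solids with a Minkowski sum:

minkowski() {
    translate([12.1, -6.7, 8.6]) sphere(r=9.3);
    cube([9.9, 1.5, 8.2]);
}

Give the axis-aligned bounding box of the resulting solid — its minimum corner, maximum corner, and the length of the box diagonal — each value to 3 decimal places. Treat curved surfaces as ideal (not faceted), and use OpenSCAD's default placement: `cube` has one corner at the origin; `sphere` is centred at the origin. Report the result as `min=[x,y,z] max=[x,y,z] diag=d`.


A = translate([12.1, -6.7, 8.6]) sphere(r=9.3) → bbox [2.8,-16,-0.7] .. [21.4,2.6,17.9]
B = cube([9.9, 1.5, 8.2]) → bbox [0,0,0] .. [9.9,1.5,8.2]
lo = A.lo+B.lo = [2.8+0, -16+0, -0.7+0] = [2.800,-16.000,-0.700]
hi = A.hi+B.hi = [21.4+9.9, 2.6+1.5, 17.9+8.2] = [31.300,4.100,26.100]
diag = √(28.5²+20.1²+26.8²) = √1934.5 = 43.983

min=[2.800,-16.000,-0.700] max=[31.300,4.100,26.100] diag=43.983


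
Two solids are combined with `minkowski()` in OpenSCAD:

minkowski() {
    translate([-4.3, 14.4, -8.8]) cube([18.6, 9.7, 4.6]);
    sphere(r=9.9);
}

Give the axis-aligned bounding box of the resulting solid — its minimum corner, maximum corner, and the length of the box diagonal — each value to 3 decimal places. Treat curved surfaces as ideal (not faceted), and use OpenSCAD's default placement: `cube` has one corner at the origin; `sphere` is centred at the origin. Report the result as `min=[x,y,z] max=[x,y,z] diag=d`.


min=[-14.200,4.500,-18.700] max=[24.200,34.000,5.700] diag=54.223

A = translate([-4.3, 14.4, -8.8]) cube([18.6, 9.7, 4.6]) → bbox [-4.3,14.4,-8.8] .. [14.3,24.1,-4.2]
B = sphere(r=9.9) → bbox [-9.9,-9.9,-9.9] .. [9.9,9.9,9.9]
lo = A.lo+B.lo = [-4.3-9.9, 14.4-9.9, -8.8-9.9] = [-14.200,4.500,-18.700]
hi = A.hi+B.hi = [14.3+9.9, 24.1+9.9, -4.2+9.9] = [24.200,34.000,5.700]
diag = √(38.4²+29.5²+24.4²) = √2940.17 = 54.223


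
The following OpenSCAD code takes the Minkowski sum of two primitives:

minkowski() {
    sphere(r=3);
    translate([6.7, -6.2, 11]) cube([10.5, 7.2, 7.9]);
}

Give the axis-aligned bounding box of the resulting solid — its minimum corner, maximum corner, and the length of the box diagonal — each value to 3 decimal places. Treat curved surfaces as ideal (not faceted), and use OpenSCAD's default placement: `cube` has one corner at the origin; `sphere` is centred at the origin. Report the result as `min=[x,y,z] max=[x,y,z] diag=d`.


min=[3.700,-9.200,8.000] max=[20.200,4.000,21.900] diag=25.292

A = translate([6.7, -6.2, 11]) cube([10.5, 7.2, 7.9]) → bbox [6.7,-6.2,11] .. [17.2,1,18.9]
B = sphere(r=3) → bbox [-3,-3,-3] .. [3,3,3]
lo = A.lo+B.lo = [6.7-3, -6.2-3, 11-3] = [3.700,-9.200,8.000]
hi = A.hi+B.hi = [17.2+3, 1+3, 18.9+3] = [20.200,4.000,21.900]
diag = √(16.5²+13.2²+13.9²) = √639.7 = 25.292


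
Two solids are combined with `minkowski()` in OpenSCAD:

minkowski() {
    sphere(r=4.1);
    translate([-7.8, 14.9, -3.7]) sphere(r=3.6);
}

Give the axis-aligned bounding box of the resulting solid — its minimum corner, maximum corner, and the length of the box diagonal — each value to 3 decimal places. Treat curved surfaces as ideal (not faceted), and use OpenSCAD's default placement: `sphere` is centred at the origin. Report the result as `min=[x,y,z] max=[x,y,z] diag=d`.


A = translate([-7.8, 14.9, -3.7]) sphere(r=3.6) → bbox [-11.4,11.3,-7.3] .. [-4.2,18.5,-0.1]
B = sphere(r=4.1) → bbox [-4.1,-4.1,-4.1] .. [4.1,4.1,4.1]
lo = A.lo+B.lo = [-11.4-4.1, 11.3-4.1, -7.3-4.1] = [-15.500,7.200,-11.400]
hi = A.hi+B.hi = [-4.2+4.1, 18.5+4.1, -0.1+4.1] = [-0.100,22.600,4.000]
diag = √(15.4²+15.4²+15.4²) = √711.48 = 26.674

min=[-15.500,7.200,-11.400] max=[-0.100,22.600,4.000] diag=26.674


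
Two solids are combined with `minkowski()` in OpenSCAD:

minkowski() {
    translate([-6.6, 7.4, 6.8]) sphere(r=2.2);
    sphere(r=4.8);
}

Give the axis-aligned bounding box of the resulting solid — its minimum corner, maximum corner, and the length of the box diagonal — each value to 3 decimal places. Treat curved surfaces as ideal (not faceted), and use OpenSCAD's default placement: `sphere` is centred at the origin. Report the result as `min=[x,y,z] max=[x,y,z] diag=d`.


min=[-13.600,0.400,-0.200] max=[0.400,14.400,13.800] diag=24.249

A = translate([-6.6, 7.4, 6.8]) sphere(r=2.2) → bbox [-8.8,5.2,4.6] .. [-4.4,9.6,9]
B = sphere(r=4.8) → bbox [-4.8,-4.8,-4.8] .. [4.8,4.8,4.8]
lo = A.lo+B.lo = [-8.8-4.8, 5.2-4.8, 4.6-4.8] = [-13.600,0.400,-0.200]
hi = A.hi+B.hi = [-4.4+4.8, 9.6+4.8, 9+4.8] = [0.400,14.400,13.800]
diag = √(14²+14²+14²) = √588 = 24.249


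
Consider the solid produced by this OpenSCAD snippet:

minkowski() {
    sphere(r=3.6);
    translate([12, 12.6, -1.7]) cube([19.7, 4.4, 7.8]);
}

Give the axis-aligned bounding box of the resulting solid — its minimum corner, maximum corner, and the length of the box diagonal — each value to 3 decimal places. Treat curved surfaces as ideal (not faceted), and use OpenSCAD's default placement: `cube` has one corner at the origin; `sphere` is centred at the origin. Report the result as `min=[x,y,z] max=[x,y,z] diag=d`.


min=[8.400,9.000,-5.300] max=[35.300,20.600,9.700] diag=32.912

A = translate([12, 12.6, -1.7]) cube([19.7, 4.4, 7.8]) → bbox [12,12.6,-1.7] .. [31.7,17,6.1]
B = sphere(r=3.6) → bbox [-3.6,-3.6,-3.6] .. [3.6,3.6,3.6]
lo = A.lo+B.lo = [12-3.6, 12.6-3.6, -1.7-3.6] = [8.400,9.000,-5.300]
hi = A.hi+B.hi = [31.7+3.6, 17+3.6, 6.1+3.6] = [35.300,20.600,9.700]
diag = √(26.9²+11.6²+15²) = √1083.17 = 32.912


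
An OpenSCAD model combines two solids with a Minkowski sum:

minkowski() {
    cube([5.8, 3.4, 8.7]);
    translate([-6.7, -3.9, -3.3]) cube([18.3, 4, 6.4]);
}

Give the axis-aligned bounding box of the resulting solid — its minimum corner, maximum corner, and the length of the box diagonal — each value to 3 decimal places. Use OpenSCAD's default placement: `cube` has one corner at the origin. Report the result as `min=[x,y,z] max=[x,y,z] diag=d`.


A = translate([-6.7, -3.9, -3.3]) cube([18.3, 4, 6.4]) → bbox [-6.7,-3.9,-3.3] .. [11.6,0.1,3.1]
B = cube([5.8, 3.4, 8.7]) → bbox [0,0,0] .. [5.8,3.4,8.7]
lo = A.lo+B.lo = [-6.7+0, -3.9+0, -3.3+0] = [-6.700,-3.900,-3.300]
hi = A.hi+B.hi = [11.6+5.8, 0.1+3.4, 3.1+8.7] = [17.400,3.500,11.800]
diag = √(24.1²+7.4²+15.1²) = √863.58 = 29.387

min=[-6.700,-3.900,-3.300] max=[17.400,3.500,11.800] diag=29.387


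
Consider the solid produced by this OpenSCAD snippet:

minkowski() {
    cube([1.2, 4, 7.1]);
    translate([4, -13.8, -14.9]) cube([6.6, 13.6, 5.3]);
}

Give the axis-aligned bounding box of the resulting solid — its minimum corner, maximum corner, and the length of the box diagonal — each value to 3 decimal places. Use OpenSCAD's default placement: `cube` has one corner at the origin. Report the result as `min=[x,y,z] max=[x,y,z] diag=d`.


A = translate([4, -13.8, -14.9]) cube([6.6, 13.6, 5.3]) → bbox [4,-13.8,-14.9] .. [10.6,-0.2,-9.6]
B = cube([1.2, 4, 7.1]) → bbox [0,0,0] .. [1.2,4,7.1]
lo = A.lo+B.lo = [4+0, -13.8+0, -14.9+0] = [4.000,-13.800,-14.900]
hi = A.hi+B.hi = [10.6+1.2, -0.2+4, -9.6+7.1] = [11.800,3.800,-2.500]
diag = √(7.8²+17.6²+12.4²) = √524.36 = 22.899

min=[4.000,-13.800,-14.900] max=[11.800,3.800,-2.500] diag=22.899


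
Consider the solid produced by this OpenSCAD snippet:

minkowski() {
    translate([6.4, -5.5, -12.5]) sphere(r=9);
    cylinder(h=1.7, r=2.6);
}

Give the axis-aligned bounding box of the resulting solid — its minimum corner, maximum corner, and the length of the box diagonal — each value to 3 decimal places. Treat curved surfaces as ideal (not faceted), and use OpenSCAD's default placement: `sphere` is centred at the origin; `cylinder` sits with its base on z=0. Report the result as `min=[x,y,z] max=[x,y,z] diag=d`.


A = translate([6.4, -5.5, -12.5]) sphere(r=9) → bbox [-2.6,-14.5,-21.5] .. [15.4,3.5,-3.5]
B = cylinder(h=1.7, r=2.6) → bbox [-2.6,-2.6,0] .. [2.6,2.6,1.7]
lo = A.lo+B.lo = [-2.6-2.6, -14.5-2.6, -21.5+0] = [-5.200,-17.100,-21.500]
hi = A.hi+B.hi = [15.4+2.6, 3.5+2.6, -3.5+1.7] = [18.000,6.100,-1.800]
diag = √(23.2²+23.2²+19.7²) = √1464.57 = 38.270

min=[-5.200,-17.100,-21.500] max=[18.000,6.100,-1.800] diag=38.270


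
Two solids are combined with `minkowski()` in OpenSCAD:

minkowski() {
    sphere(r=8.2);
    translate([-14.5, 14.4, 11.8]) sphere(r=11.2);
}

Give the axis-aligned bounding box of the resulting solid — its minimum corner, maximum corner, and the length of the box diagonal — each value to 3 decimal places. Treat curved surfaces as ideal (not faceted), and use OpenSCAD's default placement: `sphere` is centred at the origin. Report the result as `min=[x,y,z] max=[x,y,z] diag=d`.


A = translate([-14.5, 14.4, 11.8]) sphere(r=11.2) → bbox [-25.7,3.2,0.6] .. [-3.3,25.6,23]
B = sphere(r=8.2) → bbox [-8.2,-8.2,-8.2] .. [8.2,8.2,8.2]
lo = A.lo+B.lo = [-25.7-8.2, 3.2-8.2, 0.6-8.2] = [-33.900,-5.000,-7.600]
hi = A.hi+B.hi = [-3.3+8.2, 25.6+8.2, 23+8.2] = [4.900,33.800,31.200]
diag = √(38.8²+38.8²+38.8²) = √4516.32 = 67.204

min=[-33.900,-5.000,-7.600] max=[4.900,33.800,31.200] diag=67.204


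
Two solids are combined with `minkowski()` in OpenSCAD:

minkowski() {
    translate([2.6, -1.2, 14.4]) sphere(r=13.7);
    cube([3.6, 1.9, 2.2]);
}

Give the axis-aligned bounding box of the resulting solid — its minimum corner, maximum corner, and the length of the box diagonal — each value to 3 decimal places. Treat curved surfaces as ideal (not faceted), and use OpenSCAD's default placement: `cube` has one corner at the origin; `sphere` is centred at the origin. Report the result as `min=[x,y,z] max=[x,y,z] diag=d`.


A = translate([2.6, -1.2, 14.4]) sphere(r=13.7) → bbox [-11.1,-14.9,0.7] .. [16.3,12.5,28.1]
B = cube([3.6, 1.9, 2.2]) → bbox [0,0,0] .. [3.6,1.9,2.2]
lo = A.lo+B.lo = [-11.1+0, -14.9+0, 0.7+0] = [-11.100,-14.900,0.700]
hi = A.hi+B.hi = [16.3+3.6, 12.5+1.9, 28.1+2.2] = [19.900,14.400,30.300]
diag = √(31²+29.3²+29.6²) = √2695.65 = 51.920

min=[-11.100,-14.900,0.700] max=[19.900,14.400,30.300] diag=51.920


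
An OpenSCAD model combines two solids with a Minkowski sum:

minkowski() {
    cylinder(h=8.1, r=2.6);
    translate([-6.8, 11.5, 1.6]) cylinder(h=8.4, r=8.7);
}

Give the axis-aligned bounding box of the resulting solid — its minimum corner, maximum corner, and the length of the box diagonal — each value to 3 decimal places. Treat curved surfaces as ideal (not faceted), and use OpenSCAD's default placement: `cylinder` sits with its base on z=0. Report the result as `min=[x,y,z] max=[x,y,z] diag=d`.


min=[-18.100,0.200,1.600] max=[4.500,22.800,18.100] diag=35.969

A = translate([-6.8, 11.5, 1.6]) cylinder(h=8.4, r=8.7) → bbox [-15.5,2.8,1.6] .. [1.9,20.2,10]
B = cylinder(h=8.1, r=2.6) → bbox [-2.6,-2.6,0] .. [2.6,2.6,8.1]
lo = A.lo+B.lo = [-15.5-2.6, 2.8-2.6, 1.6+0] = [-18.100,0.200,1.600]
hi = A.hi+B.hi = [1.9+2.6, 20.2+2.6, 10+8.1] = [4.500,22.800,18.100]
diag = √(22.6²+22.6²+16.5²) = √1293.77 = 35.969


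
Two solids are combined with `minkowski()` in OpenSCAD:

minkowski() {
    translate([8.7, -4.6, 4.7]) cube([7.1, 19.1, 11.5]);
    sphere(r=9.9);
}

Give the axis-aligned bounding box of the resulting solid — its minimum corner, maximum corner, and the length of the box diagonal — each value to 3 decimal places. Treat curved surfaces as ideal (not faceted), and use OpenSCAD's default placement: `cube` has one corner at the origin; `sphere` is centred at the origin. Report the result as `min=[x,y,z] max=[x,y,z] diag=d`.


A = translate([8.7, -4.6, 4.7]) cube([7.1, 19.1, 11.5]) → bbox [8.7,-4.6,4.7] .. [15.8,14.5,16.2]
B = sphere(r=9.9) → bbox [-9.9,-9.9,-9.9] .. [9.9,9.9,9.9]
lo = A.lo+B.lo = [8.7-9.9, -4.6-9.9, 4.7-9.9] = [-1.200,-14.500,-5.200]
hi = A.hi+B.hi = [15.8+9.9, 14.5+9.9, 16.2+9.9] = [25.700,24.400,26.100]
diag = √(26.9²+38.9²+31.3²) = √3216.51 = 56.714

min=[-1.200,-14.500,-5.200] max=[25.700,24.400,26.100] diag=56.714


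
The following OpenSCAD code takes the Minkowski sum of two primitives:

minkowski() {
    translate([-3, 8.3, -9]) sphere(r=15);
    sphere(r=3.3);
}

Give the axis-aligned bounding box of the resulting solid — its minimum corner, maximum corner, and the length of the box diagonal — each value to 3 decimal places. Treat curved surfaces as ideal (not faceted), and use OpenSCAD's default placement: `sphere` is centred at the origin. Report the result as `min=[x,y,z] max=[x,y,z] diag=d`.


A = translate([-3, 8.3, -9]) sphere(r=15) → bbox [-18,-6.7,-24] .. [12,23.3,6]
B = sphere(r=3.3) → bbox [-3.3,-3.3,-3.3] .. [3.3,3.3,3.3]
lo = A.lo+B.lo = [-18-3.3, -6.7-3.3, -24-3.3] = [-21.300,-10.000,-27.300]
hi = A.hi+B.hi = [12+3.3, 23.3+3.3, 6+3.3] = [15.300,26.600,9.300]
diag = √(36.6²+36.6²+36.6²) = √4018.68 = 63.393

min=[-21.300,-10.000,-27.300] max=[15.300,26.600,9.300] diag=63.393


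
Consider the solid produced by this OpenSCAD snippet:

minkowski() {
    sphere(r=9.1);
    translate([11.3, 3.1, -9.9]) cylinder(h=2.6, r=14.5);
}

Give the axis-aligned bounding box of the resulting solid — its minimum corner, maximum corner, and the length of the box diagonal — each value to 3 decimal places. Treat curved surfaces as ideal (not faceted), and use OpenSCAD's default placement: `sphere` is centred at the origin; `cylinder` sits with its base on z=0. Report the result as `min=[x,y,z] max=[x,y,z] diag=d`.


A = translate([11.3, 3.1, -9.9]) cylinder(h=2.6, r=14.5) → bbox [-3.2,-11.4,-9.9] .. [25.8,17.6,-7.3]
B = sphere(r=9.1) → bbox [-9.1,-9.1,-9.1] .. [9.1,9.1,9.1]
lo = A.lo+B.lo = [-3.2-9.1, -11.4-9.1, -9.9-9.1] = [-12.300,-20.500,-19.000]
hi = A.hi+B.hi = [25.8+9.1, 17.6+9.1, -7.3+9.1] = [34.900,26.700,1.800]
diag = √(47.2²+47.2²+20.8²) = √4888.32 = 69.917

min=[-12.300,-20.500,-19.000] max=[34.900,26.700,1.800] diag=69.917


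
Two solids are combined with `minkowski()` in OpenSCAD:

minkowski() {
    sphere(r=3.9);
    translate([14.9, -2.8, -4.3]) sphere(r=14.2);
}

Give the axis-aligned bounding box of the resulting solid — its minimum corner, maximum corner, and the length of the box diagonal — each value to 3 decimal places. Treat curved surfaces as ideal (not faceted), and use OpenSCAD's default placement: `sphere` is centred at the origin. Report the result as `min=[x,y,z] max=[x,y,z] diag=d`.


min=[-3.200,-20.900,-22.400] max=[33.000,15.300,13.800] diag=62.700

A = translate([14.9, -2.8, -4.3]) sphere(r=14.2) → bbox [0.7,-17,-18.5] .. [29.1,11.4,9.9]
B = sphere(r=3.9) → bbox [-3.9,-3.9,-3.9] .. [3.9,3.9,3.9]
lo = A.lo+B.lo = [0.7-3.9, -17-3.9, -18.5-3.9] = [-3.200,-20.900,-22.400]
hi = A.hi+B.hi = [29.1+3.9, 11.4+3.9, 9.9+3.9] = [33.000,15.300,13.800]
diag = √(36.2²+36.2²+36.2²) = √3931.32 = 62.700


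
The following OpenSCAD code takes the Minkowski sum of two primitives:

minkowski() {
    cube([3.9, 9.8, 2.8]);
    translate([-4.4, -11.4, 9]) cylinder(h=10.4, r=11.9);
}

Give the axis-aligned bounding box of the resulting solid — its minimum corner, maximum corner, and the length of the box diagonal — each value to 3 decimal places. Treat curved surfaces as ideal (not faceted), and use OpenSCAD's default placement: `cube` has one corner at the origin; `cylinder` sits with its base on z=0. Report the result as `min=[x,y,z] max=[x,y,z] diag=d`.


A = translate([-4.4, -11.4, 9]) cylinder(h=10.4, r=11.9) → bbox [-16.3,-23.3,9] .. [7.5,0.5,19.4]
B = cube([3.9, 9.8, 2.8]) → bbox [0,0,0] .. [3.9,9.8,2.8]
lo = A.lo+B.lo = [-16.3+0, -23.3+0, 9+0] = [-16.300,-23.300,9.000]
hi = A.hi+B.hi = [7.5+3.9, 0.5+9.8, 19.4+2.8] = [11.400,10.300,22.200]
diag = √(27.7²+33.6²+13.2²) = √2070.49 = 45.503

min=[-16.300,-23.300,9.000] max=[11.400,10.300,22.200] diag=45.503


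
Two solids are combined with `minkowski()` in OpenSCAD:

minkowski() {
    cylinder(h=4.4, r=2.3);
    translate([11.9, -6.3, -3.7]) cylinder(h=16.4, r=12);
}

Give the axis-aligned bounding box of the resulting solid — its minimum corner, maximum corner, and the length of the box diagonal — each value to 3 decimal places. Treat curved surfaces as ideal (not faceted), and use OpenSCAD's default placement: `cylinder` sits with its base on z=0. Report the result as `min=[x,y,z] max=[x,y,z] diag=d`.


A = translate([11.9, -6.3, -3.7]) cylinder(h=16.4, r=12) → bbox [-0.1,-18.3,-3.7] .. [23.9,5.7,12.7]
B = cylinder(h=4.4, r=2.3) → bbox [-2.3,-2.3,0] .. [2.3,2.3,4.4]
lo = A.lo+B.lo = [-0.1-2.3, -18.3-2.3, -3.7+0] = [-2.400,-20.600,-3.700]
hi = A.hi+B.hi = [23.9+2.3, 5.7+2.3, 12.7+4.4] = [26.200,8.000,17.100]
diag = √(28.6²+28.6²+20.8²) = √2068.56 = 45.481

min=[-2.400,-20.600,-3.700] max=[26.200,8.000,17.100] diag=45.481


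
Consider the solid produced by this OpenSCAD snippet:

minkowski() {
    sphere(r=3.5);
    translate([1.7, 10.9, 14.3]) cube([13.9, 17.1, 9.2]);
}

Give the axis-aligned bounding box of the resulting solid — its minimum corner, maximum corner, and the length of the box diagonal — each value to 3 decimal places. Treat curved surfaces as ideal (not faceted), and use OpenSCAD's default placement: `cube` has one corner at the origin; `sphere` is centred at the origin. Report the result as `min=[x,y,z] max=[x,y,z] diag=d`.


min=[-1.800,7.400,10.800] max=[19.100,31.500,27.000] diag=35.778

A = translate([1.7, 10.9, 14.3]) cube([13.9, 17.1, 9.2]) → bbox [1.7,10.9,14.3] .. [15.6,28,23.5]
B = sphere(r=3.5) → bbox [-3.5,-3.5,-3.5] .. [3.5,3.5,3.5]
lo = A.lo+B.lo = [1.7-3.5, 10.9-3.5, 14.3-3.5] = [-1.800,7.400,10.800]
hi = A.hi+B.hi = [15.6+3.5, 28+3.5, 23.5+3.5] = [19.100,31.500,27.000]
diag = √(20.9²+24.1²+16.2²) = √1280.06 = 35.778


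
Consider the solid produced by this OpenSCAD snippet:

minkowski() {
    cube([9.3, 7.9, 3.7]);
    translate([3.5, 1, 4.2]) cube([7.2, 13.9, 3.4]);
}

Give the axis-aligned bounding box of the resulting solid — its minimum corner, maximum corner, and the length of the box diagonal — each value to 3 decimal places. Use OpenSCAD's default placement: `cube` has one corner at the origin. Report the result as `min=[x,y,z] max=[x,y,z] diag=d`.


min=[3.500,1.000,4.200] max=[20.000,22.800,11.300] diag=28.247

A = translate([3.5, 1, 4.2]) cube([7.2, 13.9, 3.4]) → bbox [3.5,1,4.2] .. [10.7,14.9,7.6]
B = cube([9.3, 7.9, 3.7]) → bbox [0,0,0] .. [9.3,7.9,3.7]
lo = A.lo+B.lo = [3.5+0, 1+0, 4.2+0] = [3.500,1.000,4.200]
hi = A.hi+B.hi = [10.7+9.3, 14.9+7.9, 7.6+3.7] = [20.000,22.800,11.300]
diag = √(16.5²+21.8²+7.1²) = √797.9 = 28.247


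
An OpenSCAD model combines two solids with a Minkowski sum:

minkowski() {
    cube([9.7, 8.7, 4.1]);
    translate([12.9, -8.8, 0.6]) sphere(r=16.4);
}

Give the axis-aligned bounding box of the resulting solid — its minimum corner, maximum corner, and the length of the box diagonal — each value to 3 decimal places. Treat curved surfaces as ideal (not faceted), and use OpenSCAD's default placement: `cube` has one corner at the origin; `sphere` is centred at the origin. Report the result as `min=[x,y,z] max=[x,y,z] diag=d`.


min=[-3.500,-25.200,-15.800] max=[39.000,16.300,21.100] diag=69.929

A = translate([12.9, -8.8, 0.6]) sphere(r=16.4) → bbox [-3.5,-25.2,-15.8] .. [29.3,7.6,17]
B = cube([9.7, 8.7, 4.1]) → bbox [0,0,0] .. [9.7,8.7,4.1]
lo = A.lo+B.lo = [-3.5+0, -25.2+0, -15.8+0] = [-3.500,-25.200,-15.800]
hi = A.hi+B.hi = [29.3+9.7, 7.6+8.7, 17+4.1] = [39.000,16.300,21.100]
diag = √(42.5²+41.5²+36.9²) = √4890.11 = 69.929


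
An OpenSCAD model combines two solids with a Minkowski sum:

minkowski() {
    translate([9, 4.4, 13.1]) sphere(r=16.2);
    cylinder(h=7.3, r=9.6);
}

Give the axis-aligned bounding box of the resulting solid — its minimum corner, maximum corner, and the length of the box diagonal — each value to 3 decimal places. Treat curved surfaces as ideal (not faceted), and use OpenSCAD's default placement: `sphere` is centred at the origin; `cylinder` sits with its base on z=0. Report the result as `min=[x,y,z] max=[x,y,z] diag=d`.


A = translate([9, 4.4, 13.1]) sphere(r=16.2) → bbox [-7.2,-11.8,-3.1] .. [25.2,20.6,29.3]
B = cylinder(h=7.3, r=9.6) → bbox [-9.6,-9.6,0] .. [9.6,9.6,7.3]
lo = A.lo+B.lo = [-7.2-9.6, -11.8-9.6, -3.1+0] = [-16.800,-21.400,-3.100]
hi = A.hi+B.hi = [25.2+9.6, 20.6+9.6, 29.3+7.3] = [34.800,30.200,36.600]
diag = √(51.6²+51.6²+39.7²) = √6901.21 = 83.074

min=[-16.800,-21.400,-3.100] max=[34.800,30.200,36.600] diag=83.074


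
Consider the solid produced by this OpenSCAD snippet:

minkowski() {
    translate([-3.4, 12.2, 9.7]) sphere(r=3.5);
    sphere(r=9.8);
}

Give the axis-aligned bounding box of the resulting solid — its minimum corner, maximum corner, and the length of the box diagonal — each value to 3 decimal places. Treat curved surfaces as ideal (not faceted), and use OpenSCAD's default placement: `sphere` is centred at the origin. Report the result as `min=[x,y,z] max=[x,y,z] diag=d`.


A = translate([-3.4, 12.2, 9.7]) sphere(r=3.5) → bbox [-6.9,8.7,6.2] .. [0.1,15.7,13.2]
B = sphere(r=9.8) → bbox [-9.8,-9.8,-9.8] .. [9.8,9.8,9.8]
lo = A.lo+B.lo = [-6.9-9.8, 8.7-9.8, 6.2-9.8] = [-16.700,-1.100,-3.600]
hi = A.hi+B.hi = [0.1+9.8, 15.7+9.8, 13.2+9.8] = [9.900,25.500,23.000]
diag = √(26.6²+26.6²+26.6²) = √2122.68 = 46.073

min=[-16.700,-1.100,-3.600] max=[9.900,25.500,23.000] diag=46.073


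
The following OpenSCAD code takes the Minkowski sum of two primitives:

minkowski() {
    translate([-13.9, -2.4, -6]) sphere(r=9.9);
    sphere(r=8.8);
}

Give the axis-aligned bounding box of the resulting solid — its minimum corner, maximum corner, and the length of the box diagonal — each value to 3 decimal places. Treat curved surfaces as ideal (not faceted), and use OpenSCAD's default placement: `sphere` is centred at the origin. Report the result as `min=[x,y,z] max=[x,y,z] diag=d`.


A = translate([-13.9, -2.4, -6]) sphere(r=9.9) → bbox [-23.8,-12.3,-15.9] .. [-4,7.5,3.9]
B = sphere(r=8.8) → bbox [-8.8,-8.8,-8.8] .. [8.8,8.8,8.8]
lo = A.lo+B.lo = [-23.8-8.8, -12.3-8.8, -15.9-8.8] = [-32.600,-21.100,-24.700]
hi = A.hi+B.hi = [-4+8.8, 7.5+8.8, 3.9+8.8] = [4.800,16.300,12.700]
diag = √(37.4²+37.4²+37.4²) = √4196.28 = 64.779

min=[-32.600,-21.100,-24.700] max=[4.800,16.300,12.700] diag=64.779


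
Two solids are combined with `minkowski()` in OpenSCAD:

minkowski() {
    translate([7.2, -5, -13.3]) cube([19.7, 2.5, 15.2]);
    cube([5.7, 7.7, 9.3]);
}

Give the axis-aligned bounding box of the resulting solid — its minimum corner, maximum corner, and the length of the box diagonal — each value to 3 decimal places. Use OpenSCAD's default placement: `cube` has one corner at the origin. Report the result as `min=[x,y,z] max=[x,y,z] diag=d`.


min=[7.200,-5.000,-13.300] max=[32.600,5.200,11.200] diag=36.735

A = translate([7.2, -5, -13.3]) cube([19.7, 2.5, 15.2]) → bbox [7.2,-5,-13.3] .. [26.9,-2.5,1.9]
B = cube([5.7, 7.7, 9.3]) → bbox [0,0,0] .. [5.7,7.7,9.3]
lo = A.lo+B.lo = [7.2+0, -5+0, -13.3+0] = [7.200,-5.000,-13.300]
hi = A.hi+B.hi = [26.9+5.7, -2.5+7.7, 1.9+9.3] = [32.600,5.200,11.200]
diag = √(25.4²+10.2²+24.5²) = √1349.45 = 36.735


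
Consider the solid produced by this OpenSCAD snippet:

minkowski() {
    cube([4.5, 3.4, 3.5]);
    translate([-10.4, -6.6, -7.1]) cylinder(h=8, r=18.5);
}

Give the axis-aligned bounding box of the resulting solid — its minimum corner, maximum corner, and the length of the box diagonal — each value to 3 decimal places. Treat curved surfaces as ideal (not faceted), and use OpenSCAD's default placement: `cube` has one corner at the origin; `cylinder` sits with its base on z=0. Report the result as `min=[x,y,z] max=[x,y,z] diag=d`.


min=[-28.900,-25.100,-7.100] max=[12.600,15.300,4.400] diag=59.048

A = translate([-10.4, -6.6, -7.1]) cylinder(h=8, r=18.5) → bbox [-28.9,-25.1,-7.1] .. [8.1,11.9,0.9]
B = cube([4.5, 3.4, 3.5]) → bbox [0,0,0] .. [4.5,3.4,3.5]
lo = A.lo+B.lo = [-28.9+0, -25.1+0, -7.1+0] = [-28.900,-25.100,-7.100]
hi = A.hi+B.hi = [8.1+4.5, 11.9+3.4, 0.9+3.5] = [12.600,15.300,4.400]
diag = √(41.5²+40.4²+11.5²) = √3486.66 = 59.048


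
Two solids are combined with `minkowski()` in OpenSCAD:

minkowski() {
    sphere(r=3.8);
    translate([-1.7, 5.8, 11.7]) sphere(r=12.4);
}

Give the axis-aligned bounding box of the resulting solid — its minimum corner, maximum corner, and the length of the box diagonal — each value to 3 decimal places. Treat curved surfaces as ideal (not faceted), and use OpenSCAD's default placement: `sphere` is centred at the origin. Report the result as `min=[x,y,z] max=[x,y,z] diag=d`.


min=[-17.900,-10.400,-4.500] max=[14.500,22.000,27.900] diag=56.118

A = translate([-1.7, 5.8, 11.7]) sphere(r=12.4) → bbox [-14.1,-6.6,-0.7] .. [10.7,18.2,24.1]
B = sphere(r=3.8) → bbox [-3.8,-3.8,-3.8] .. [3.8,3.8,3.8]
lo = A.lo+B.lo = [-14.1-3.8, -6.6-3.8, -0.7-3.8] = [-17.900,-10.400,-4.500]
hi = A.hi+B.hi = [10.7+3.8, 18.2+3.8, 24.1+3.8] = [14.500,22.000,27.900]
diag = √(32.4²+32.4²+32.4²) = √3149.28 = 56.118


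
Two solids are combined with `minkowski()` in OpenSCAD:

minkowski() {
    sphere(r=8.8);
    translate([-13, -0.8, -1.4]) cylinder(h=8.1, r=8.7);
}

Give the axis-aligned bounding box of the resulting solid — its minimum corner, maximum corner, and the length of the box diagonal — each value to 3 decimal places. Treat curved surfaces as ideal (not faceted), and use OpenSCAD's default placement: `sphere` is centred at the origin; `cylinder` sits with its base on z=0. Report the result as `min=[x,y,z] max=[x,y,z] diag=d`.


A = translate([-13, -0.8, -1.4]) cylinder(h=8.1, r=8.7) → bbox [-21.7,-9.5,-1.4] .. [-4.3,7.9,6.7]
B = sphere(r=8.8) → bbox [-8.8,-8.8,-8.8] .. [8.8,8.8,8.8]
lo = A.lo+B.lo = [-21.7-8.8, -9.5-8.8, -1.4-8.8] = [-30.500,-18.300,-10.200]
hi = A.hi+B.hi = [-4.3+8.8, 7.9+8.8, 6.7+8.8] = [4.500,16.700,15.500]
diag = √(35²+35²+25.7²) = √3110.49 = 55.772

min=[-30.500,-18.300,-10.200] max=[4.500,16.700,15.500] diag=55.772


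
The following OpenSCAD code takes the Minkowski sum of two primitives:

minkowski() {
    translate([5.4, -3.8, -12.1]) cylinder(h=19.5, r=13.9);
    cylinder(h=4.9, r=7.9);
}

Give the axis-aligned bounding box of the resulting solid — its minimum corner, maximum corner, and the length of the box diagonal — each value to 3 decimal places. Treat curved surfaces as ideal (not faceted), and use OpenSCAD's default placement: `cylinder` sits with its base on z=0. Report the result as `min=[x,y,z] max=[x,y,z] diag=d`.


A = translate([5.4, -3.8, -12.1]) cylinder(h=19.5, r=13.9) → bbox [-8.5,-17.7,-12.1] .. [19.3,10.1,7.4]
B = cylinder(h=4.9, r=7.9) → bbox [-7.9,-7.9,0] .. [7.9,7.9,4.9]
lo = A.lo+B.lo = [-8.5-7.9, -17.7-7.9, -12.1+0] = [-16.400,-25.600,-12.100]
hi = A.hi+B.hi = [19.3+7.9, 10.1+7.9, 7.4+4.9] = [27.200,18.000,12.300]
diag = √(43.6²+43.6²+24.4²) = √4397.28 = 66.312

min=[-16.400,-25.600,-12.100] max=[27.200,18.000,12.300] diag=66.312


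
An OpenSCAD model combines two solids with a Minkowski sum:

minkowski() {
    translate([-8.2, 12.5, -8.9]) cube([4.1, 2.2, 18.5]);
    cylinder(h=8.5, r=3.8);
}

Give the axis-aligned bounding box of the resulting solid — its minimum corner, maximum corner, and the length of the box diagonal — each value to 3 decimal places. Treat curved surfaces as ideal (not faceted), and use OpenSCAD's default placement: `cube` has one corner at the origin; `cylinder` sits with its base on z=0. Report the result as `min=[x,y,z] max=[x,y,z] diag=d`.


min=[-12.000,8.700,-8.900] max=[-0.300,18.500,18.100] diag=31.015

A = translate([-8.2, 12.5, -8.9]) cube([4.1, 2.2, 18.5]) → bbox [-8.2,12.5,-8.9] .. [-4.1,14.7,9.6]
B = cylinder(h=8.5, r=3.8) → bbox [-3.8,-3.8,0] .. [3.8,3.8,8.5]
lo = A.lo+B.lo = [-8.2-3.8, 12.5-3.8, -8.9+0] = [-12.000,8.700,-8.900]
hi = A.hi+B.hi = [-4.1+3.8, 14.7+3.8, 9.6+8.5] = [-0.300,18.500,18.100]
diag = √(11.7²+9.8²+27²) = √961.93 = 31.015


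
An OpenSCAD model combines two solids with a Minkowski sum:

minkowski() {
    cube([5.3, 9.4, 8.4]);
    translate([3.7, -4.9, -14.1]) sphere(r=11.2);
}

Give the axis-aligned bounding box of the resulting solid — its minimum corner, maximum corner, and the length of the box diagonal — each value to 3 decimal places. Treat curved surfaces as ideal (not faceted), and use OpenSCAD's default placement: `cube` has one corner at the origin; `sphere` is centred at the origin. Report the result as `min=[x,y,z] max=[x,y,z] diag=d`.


A = translate([3.7, -4.9, -14.1]) sphere(r=11.2) → bbox [-7.5,-16.1,-25.3] .. [14.9,6.3,-2.9]
B = cube([5.3, 9.4, 8.4]) → bbox [0,0,0] .. [5.3,9.4,8.4]
lo = A.lo+B.lo = [-7.5+0, -16.1+0, -25.3+0] = [-7.500,-16.100,-25.300]
hi = A.hi+B.hi = [14.9+5.3, 6.3+9.4, -2.9+8.4] = [20.200,15.700,5.500]
diag = √(27.7²+31.8²+30.8²) = √2727.17 = 52.222

min=[-7.500,-16.100,-25.300] max=[20.200,15.700,5.500] diag=52.222


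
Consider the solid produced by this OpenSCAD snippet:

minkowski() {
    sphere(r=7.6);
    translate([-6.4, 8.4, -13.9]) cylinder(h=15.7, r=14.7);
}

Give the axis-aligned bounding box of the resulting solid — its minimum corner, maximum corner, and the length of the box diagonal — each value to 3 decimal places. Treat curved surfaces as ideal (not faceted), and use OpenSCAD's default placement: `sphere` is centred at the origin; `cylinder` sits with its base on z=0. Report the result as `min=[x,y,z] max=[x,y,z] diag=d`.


A = translate([-6.4, 8.4, -13.9]) cylinder(h=15.7, r=14.7) → bbox [-21.1,-6.3,-13.9] .. [8.3,23.1,1.8]
B = sphere(r=7.6) → bbox [-7.6,-7.6,-7.6] .. [7.6,7.6,7.6]
lo = A.lo+B.lo = [-21.1-7.6, -6.3-7.6, -13.9-7.6] = [-28.700,-13.900,-21.500]
hi = A.hi+B.hi = [8.3+7.6, 23.1+7.6, 1.8+7.6] = [15.900,30.700,9.400]
diag = √(44.6²+44.6²+30.9²) = √4933.13 = 70.236

min=[-28.700,-13.900,-21.500] max=[15.900,30.700,9.400] diag=70.236


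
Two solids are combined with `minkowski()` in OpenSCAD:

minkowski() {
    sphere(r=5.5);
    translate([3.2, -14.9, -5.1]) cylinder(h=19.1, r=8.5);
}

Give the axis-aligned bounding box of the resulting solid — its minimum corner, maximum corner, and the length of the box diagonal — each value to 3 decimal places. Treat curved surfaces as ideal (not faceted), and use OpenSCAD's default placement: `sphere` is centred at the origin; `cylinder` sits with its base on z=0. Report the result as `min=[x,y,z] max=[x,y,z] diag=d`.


A = translate([3.2, -14.9, -5.1]) cylinder(h=19.1, r=8.5) → bbox [-5.3,-23.4,-5.1] .. [11.7,-6.4,14]
B = sphere(r=5.5) → bbox [-5.5,-5.5,-5.5] .. [5.5,5.5,5.5]
lo = A.lo+B.lo = [-5.3-5.5, -23.4-5.5, -5.1-5.5] = [-10.800,-28.900,-10.600]
hi = A.hi+B.hi = [11.7+5.5, -6.4+5.5, 14+5.5] = [17.200,-0.900,19.500]
diag = √(28²+28²+30.1²) = √2474.01 = 49.739

min=[-10.800,-28.900,-10.600] max=[17.200,-0.900,19.500] diag=49.739


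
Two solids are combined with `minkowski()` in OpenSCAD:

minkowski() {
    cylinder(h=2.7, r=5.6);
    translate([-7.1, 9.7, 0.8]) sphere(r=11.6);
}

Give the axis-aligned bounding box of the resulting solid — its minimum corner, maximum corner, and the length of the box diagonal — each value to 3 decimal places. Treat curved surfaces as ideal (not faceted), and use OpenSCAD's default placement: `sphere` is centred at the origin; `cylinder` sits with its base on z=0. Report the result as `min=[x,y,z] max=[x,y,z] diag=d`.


A = translate([-7.1, 9.7, 0.8]) sphere(r=11.6) → bbox [-18.7,-1.9,-10.8] .. [4.5,21.3,12.4]
B = cylinder(h=2.7, r=5.6) → bbox [-5.6,-5.6,0] .. [5.6,5.6,2.7]
lo = A.lo+B.lo = [-18.7-5.6, -1.9-5.6, -10.8+0] = [-24.300,-7.500,-10.800]
hi = A.hi+B.hi = [4.5+5.6, 21.3+5.6, 12.4+2.7] = [10.100,26.900,15.100]
diag = √(34.4²+34.4²+25.9²) = √3037.53 = 55.114

min=[-24.300,-7.500,-10.800] max=[10.100,26.900,15.100] diag=55.114


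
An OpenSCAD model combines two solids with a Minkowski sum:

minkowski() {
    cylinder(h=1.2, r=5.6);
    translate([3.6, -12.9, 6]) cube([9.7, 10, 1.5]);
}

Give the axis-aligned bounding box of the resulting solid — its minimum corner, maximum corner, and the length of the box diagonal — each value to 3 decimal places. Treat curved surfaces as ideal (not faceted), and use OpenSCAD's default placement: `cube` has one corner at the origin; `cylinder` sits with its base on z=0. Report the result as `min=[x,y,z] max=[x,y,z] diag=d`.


min=[-2.000,-18.500,6.000] max=[18.900,2.700,8.700] diag=29.892

A = translate([3.6, -12.9, 6]) cube([9.7, 10, 1.5]) → bbox [3.6,-12.9,6] .. [13.3,-2.9,7.5]
B = cylinder(h=1.2, r=5.6) → bbox [-5.6,-5.6,0] .. [5.6,5.6,1.2]
lo = A.lo+B.lo = [3.6-5.6, -12.9-5.6, 6+0] = [-2.000,-18.500,6.000]
hi = A.hi+B.hi = [13.3+5.6, -2.9+5.6, 7.5+1.2] = [18.900,2.700,8.700]
diag = √(20.9²+21.2²+2.7²) = √893.54 = 29.892


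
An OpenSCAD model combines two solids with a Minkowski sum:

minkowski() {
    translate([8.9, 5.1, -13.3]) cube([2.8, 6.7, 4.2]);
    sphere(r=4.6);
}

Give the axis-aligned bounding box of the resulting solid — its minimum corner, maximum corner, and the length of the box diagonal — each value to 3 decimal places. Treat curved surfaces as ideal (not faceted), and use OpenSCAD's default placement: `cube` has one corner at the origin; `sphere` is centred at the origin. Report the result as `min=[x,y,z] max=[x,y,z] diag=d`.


A = translate([8.9, 5.1, -13.3]) cube([2.8, 6.7, 4.2]) → bbox [8.9,5.1,-13.3] .. [11.7,11.8,-9.1]
B = sphere(r=4.6) → bbox [-4.6,-4.6,-4.6] .. [4.6,4.6,4.6]
lo = A.lo+B.lo = [8.9-4.6, 5.1-4.6, -13.3-4.6] = [4.300,0.500,-17.900]
hi = A.hi+B.hi = [11.7+4.6, 11.8+4.6, -9.1+4.6] = [16.300,16.400,-4.500]
diag = √(12²+15.9²+13.4²) = √576.37 = 24.008

min=[4.300,0.500,-17.900] max=[16.300,16.400,-4.500] diag=24.008


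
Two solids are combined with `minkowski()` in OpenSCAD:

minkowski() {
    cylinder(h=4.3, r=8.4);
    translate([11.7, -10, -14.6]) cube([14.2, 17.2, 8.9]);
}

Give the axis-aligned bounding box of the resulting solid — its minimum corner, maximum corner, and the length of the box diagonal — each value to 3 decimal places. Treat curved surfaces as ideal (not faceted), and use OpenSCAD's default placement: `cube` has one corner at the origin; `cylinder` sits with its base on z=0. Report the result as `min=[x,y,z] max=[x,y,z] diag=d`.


min=[3.300,-18.400,-14.600] max=[34.300,15.600,-1.400] diag=47.867

A = translate([11.7, -10, -14.6]) cube([14.2, 17.2, 8.9]) → bbox [11.7,-10,-14.6] .. [25.9,7.2,-5.7]
B = cylinder(h=4.3, r=8.4) → bbox [-8.4,-8.4,0] .. [8.4,8.4,4.3]
lo = A.lo+B.lo = [11.7-8.4, -10-8.4, -14.6+0] = [3.300,-18.400,-14.600]
hi = A.hi+B.hi = [25.9+8.4, 7.2+8.4, -5.7+4.3] = [34.300,15.600,-1.400]
diag = √(31²+34²+13.2²) = √2291.24 = 47.867


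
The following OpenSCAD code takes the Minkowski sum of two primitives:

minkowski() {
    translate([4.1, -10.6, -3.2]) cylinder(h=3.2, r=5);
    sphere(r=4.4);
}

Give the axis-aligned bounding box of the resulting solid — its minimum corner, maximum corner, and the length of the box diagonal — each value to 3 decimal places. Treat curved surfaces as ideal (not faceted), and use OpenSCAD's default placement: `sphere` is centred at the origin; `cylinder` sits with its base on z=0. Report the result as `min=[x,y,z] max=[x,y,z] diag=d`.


min=[-5.300,-20.000,-7.600] max=[13.500,-1.200,4.400] diag=29.170

A = translate([4.1, -10.6, -3.2]) cylinder(h=3.2, r=5) → bbox [-0.9,-15.6,-3.2] .. [9.1,-5.6,0]
B = sphere(r=4.4) → bbox [-4.4,-4.4,-4.4] .. [4.4,4.4,4.4]
lo = A.lo+B.lo = [-0.9-4.4, -15.6-4.4, -3.2-4.4] = [-5.300,-20.000,-7.600]
hi = A.hi+B.hi = [9.1+4.4, -5.6+4.4, 0+4.4] = [13.500,-1.200,4.400]
diag = √(18.8²+18.8²+12²) = √850.88 = 29.170


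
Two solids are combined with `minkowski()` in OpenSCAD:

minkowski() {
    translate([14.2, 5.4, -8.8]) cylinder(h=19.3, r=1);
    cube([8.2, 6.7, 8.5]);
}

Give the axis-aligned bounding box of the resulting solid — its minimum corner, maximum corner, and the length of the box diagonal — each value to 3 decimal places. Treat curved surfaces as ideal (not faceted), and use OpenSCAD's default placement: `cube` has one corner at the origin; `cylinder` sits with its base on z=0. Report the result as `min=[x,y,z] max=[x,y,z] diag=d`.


min=[13.200,4.400,-8.800] max=[23.400,13.100,19.000] diag=30.864

A = translate([14.2, 5.4, -8.8]) cylinder(h=19.3, r=1) → bbox [13.2,4.4,-8.8] .. [15.2,6.4,10.5]
B = cube([8.2, 6.7, 8.5]) → bbox [0,0,0] .. [8.2,6.7,8.5]
lo = A.lo+B.lo = [13.2+0, 4.4+0, -8.8+0] = [13.200,4.400,-8.800]
hi = A.hi+B.hi = [15.2+8.2, 6.4+6.7, 10.5+8.5] = [23.400,13.100,19.000]
diag = √(10.2²+8.7²+27.8²) = √952.57 = 30.864


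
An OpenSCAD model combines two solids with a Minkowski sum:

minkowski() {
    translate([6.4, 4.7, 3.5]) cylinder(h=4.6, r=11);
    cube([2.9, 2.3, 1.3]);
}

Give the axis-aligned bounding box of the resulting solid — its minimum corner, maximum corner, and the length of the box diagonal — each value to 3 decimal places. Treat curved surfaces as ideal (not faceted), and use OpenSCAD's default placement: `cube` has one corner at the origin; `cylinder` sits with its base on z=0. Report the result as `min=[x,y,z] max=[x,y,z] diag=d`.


A = translate([6.4, 4.7, 3.5]) cylinder(h=4.6, r=11) → bbox [-4.6,-6.3,3.5] .. [17.4,15.7,8.1]
B = cube([2.9, 2.3, 1.3]) → bbox [0,0,0] .. [2.9,2.3,1.3]
lo = A.lo+B.lo = [-4.6+0, -6.3+0, 3.5+0] = [-4.600,-6.300,3.500]
hi = A.hi+B.hi = [17.4+2.9, 15.7+2.3, 8.1+1.3] = [20.300,18.000,9.400]
diag = √(24.9²+24.3²+5.9²) = √1245.31 = 35.289

min=[-4.600,-6.300,3.500] max=[20.300,18.000,9.400] diag=35.289
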